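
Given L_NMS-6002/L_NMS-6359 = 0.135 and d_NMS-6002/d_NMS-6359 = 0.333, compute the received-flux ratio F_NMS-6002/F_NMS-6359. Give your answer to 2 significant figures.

1.2

F = L/(4πd²), so F_NMS-6002/F_NMS-6359 = (L_NMS-6002/L_NMS-6359) / (d_NMS-6002/d_NMS-6359)²
= 0.135 / (0.333)² = 0.135 / 0.1109 = 1.217.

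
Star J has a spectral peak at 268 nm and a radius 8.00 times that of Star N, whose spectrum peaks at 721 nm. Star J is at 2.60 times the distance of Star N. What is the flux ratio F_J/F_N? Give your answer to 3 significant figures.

496

Wien's law: T_J/T_N = λ_N/λ_J = 721/268 = 2.690.
L_J/L_N = (R_J/R_N)²(T_J/T_N)⁴ = (8.00)²(2.690)⁴ = 3353.
F_J/F_N = (L_J/L_N)/(d_J/d_N)² = 3353/(2.60)² = 495.9.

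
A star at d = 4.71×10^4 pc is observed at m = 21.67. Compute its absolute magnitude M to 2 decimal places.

3.30

M = m − 5 log₁₀(d/10 pc) = 21.67 − 5 log₁₀(4.71×10^4/10)
  = 21.67 − 5 × 3.673 = 21.67 − 18.37 = 3.30.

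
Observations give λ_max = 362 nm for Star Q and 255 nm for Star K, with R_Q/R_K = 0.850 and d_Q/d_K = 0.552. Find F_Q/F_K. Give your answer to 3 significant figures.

Wien's law: T_Q/T_K = λ_K/λ_Q = 255/362 = 0.7044.
L_Q/L_K = (R_Q/R_K)²(T_Q/T_K)⁴ = (0.850)²(0.7044)⁴ = 0.1779.
F_Q/F_K = (L_Q/L_K)/(d_Q/d_K)² = 0.1779/(0.552)² = 0.5838.

0.584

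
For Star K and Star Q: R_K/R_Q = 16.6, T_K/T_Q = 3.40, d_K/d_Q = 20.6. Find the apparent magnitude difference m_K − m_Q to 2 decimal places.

-4.85

L_K/L_Q = (16.6)²(3.40)⁴ = 3.682×10^4.
F_K/F_Q = (L_K/L_Q)/(d_K/d_Q)² = 3.682×10^4/424.4 = 86.78.
m_K − m_Q = −2.5 log₁₀(86.78) = -4.85.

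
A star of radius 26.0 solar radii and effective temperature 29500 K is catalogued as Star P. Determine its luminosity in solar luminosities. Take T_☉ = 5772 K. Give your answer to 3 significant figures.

4.61×10^5 solar luminosities

L/L_☉ = (R/R_☉)² (T/T_☉)⁴ = (26.0)² × (29500/5772)⁴
       = 676.0 × (5.111)⁴ = 676.0 × 682.3 = 4.612×10^5.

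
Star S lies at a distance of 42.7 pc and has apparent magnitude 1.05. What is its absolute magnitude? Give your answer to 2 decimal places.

M = m − 5 log₁₀(d/10 pc) = 1.05 − 5 log₁₀(42.7/10)
  = 1.05 − 5 × 0.630 = 1.05 − 3.15 = -2.10.

-2.10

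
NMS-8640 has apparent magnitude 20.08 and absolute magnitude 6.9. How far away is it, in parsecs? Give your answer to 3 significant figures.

m − M = 5 log₁₀(d/10 pc)
20.08 − (6.9) = 13.18 = 5 log₁₀(d/10)
d = 10 × 10^(13.18/5) = 10 × 10^2.636 = 4325 pc.

4.33×10^3 pc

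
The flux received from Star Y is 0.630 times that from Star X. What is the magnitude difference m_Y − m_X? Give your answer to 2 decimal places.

0.50

m_Y − m_X = −2.5 log₁₀(F_Y/F_X) = −2.5 log₁₀(0.630) = −2.5 × (-0.201) = 0.502.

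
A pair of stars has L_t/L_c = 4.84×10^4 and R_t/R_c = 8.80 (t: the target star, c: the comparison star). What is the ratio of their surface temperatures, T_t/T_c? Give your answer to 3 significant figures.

L ∝ R²T⁴ gives T ∝ (L/R²)^(1/4), so
T_t/T_c = (4.84×10^4 / 8.80²)^(1/4) = (625.0)^(1/4) = 5.000.

5.00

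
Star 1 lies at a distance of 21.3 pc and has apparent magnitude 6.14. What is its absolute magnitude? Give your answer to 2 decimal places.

4.50

M = m − 5 log₁₀(d/10 pc) = 6.14 − 5 log₁₀(21.3/10)
  = 6.14 − 5 × 0.328 = 6.14 − 1.64 = 4.50.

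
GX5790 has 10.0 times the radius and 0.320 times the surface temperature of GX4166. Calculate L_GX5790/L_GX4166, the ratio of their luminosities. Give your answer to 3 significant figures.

From the Stefan–Boltzmann law, L ∝ R²T⁴, so
L_GX5790/L_GX4166 = (R_GX5790/R_GX4166)² (T_GX5790/T_GX4166)⁴ = (10.0)² × (0.320)⁴ = 100.0 × 0.01049 = 1.049.

1.05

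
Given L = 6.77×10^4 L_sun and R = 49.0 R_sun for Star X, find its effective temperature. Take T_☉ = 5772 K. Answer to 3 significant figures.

1.33×10^4 K

T/T_☉ = (L/L_☉)^(1/4) / (R/R_☉)^(1/2)
T = 5772 × (6.77×10^4)^(1/4) / √(49.0) = 5772 × 16.13 / 7.000 = 1.330×10^4 K.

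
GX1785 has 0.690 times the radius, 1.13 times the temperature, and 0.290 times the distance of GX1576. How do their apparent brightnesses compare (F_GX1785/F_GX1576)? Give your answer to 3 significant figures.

L_GX1785/L_GX1576 = (R_GX1785/R_GX1576)²(T_GX1785/T_GX1576)⁴ = (0.690)² × (1.13)⁴ = 0.7763.
F_GX1785/F_GX1576 = (L_GX1785/L_GX1576)/(d_GX1785/d_GX1576)² = 0.7763 / (0.290)² = 9.230.

9.23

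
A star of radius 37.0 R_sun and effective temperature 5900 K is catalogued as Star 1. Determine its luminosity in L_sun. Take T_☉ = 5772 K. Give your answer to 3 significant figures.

1.49×10^3 L_sun

L/L_☉ = (R/R_☉)² (T/T_☉)⁴ = (37.0)² × (5900/5772)⁴
       = 1369 × (1.022)⁴ = 1369 × 1.092 = 1495.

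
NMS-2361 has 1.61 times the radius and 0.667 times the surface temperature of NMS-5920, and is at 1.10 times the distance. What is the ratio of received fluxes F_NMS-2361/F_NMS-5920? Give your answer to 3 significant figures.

L_NMS-2361/L_NMS-5920 = (R_NMS-2361/R_NMS-5920)²(T_NMS-2361/T_NMS-5920)⁴ = (1.61)² × (0.667)⁴ = 0.5130.
F_NMS-2361/F_NMS-5920 = (L_NMS-2361/L_NMS-5920)/(d_NMS-2361/d_NMS-5920)² = 0.5130 / (1.10)² = 0.4240.

0.424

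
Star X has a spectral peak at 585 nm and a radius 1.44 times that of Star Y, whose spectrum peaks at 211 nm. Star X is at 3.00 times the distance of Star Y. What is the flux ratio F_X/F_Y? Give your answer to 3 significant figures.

0.00390

Wien's law: T_X/T_Y = λ_Y/λ_X = 211/585 = 0.3607.
L_X/L_Y = (R_X/R_Y)²(T_X/T_Y)⁴ = (1.44)²(0.3607)⁴ = 0.03509.
F_X/F_Y = (L_X/L_Y)/(d_X/d_Y)² = 0.03509/(3.00)² = 0.003899.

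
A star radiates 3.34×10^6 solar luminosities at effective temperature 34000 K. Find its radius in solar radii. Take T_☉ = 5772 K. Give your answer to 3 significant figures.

52.7 solar radii

R/R_☉ = √(L/L_☉) / (T/T_☉)² = √(3.34×10^6) / (5.891)²
       = 1828 / 34.70 = 52.67.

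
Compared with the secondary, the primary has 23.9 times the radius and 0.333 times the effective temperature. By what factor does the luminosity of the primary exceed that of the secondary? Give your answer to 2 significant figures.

7.0

From the Stefan–Boltzmann law, L ∝ R²T⁴, so
L_p/L_s = (R_p/R_s)² (T_p/T_s)⁴ = (23.9)² × (0.333)⁴ = 571.2 × 0.01230 = 7.024.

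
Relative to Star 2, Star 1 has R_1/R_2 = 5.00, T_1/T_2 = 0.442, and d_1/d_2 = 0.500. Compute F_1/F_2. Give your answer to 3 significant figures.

L_1/L_2 = (R_1/R_2)²(T_1/T_2)⁴ = (5.00)² × (0.442)⁴ = 0.9542.
F_1/F_2 = (L_1/L_2)/(d_1/d_2)² = 0.9542 / (0.500)² = 3.817.

3.82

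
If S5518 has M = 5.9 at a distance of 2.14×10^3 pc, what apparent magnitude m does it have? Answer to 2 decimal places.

17.55

m = M + 5 log₁₀(d/10 pc) = 5.9 + 5 log₁₀(2.14×10^3/10)
  = 5.9 + 5 × 2.330 = 5.9 + 11.65 = 17.55.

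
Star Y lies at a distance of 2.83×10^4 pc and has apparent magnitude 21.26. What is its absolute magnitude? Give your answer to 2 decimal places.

M = m − 5 log₁₀(d/10 pc) = 21.26 − 5 log₁₀(2.83×10^4/10)
  = 21.26 − 5 × 3.452 = 21.26 − 17.26 = 4.00.

4.00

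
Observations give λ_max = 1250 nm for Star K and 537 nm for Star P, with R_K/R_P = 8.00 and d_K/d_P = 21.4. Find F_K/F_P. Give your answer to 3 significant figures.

Wien's law: T_K/T_P = λ_P/λ_K = 537/1250 = 0.4296.
L_K/L_P = (R_K/R_P)²(T_K/T_P)⁴ = (8.00)²(0.4296)⁴ = 2.180.
F_K/F_P = (L_K/L_P)/(d_K/d_P)² = 2.180/(21.4)² = 0.004760.

0.00476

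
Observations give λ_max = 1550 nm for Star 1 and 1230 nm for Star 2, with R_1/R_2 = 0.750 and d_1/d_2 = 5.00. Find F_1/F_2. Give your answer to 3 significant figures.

0.00892

Wien's law: T_1/T_2 = λ_2/λ_1 = 1230/1550 = 0.7935.
L_1/L_2 = (R_1/R_2)²(T_1/T_2)⁴ = (0.750)²(0.7935)⁴ = 0.2231.
F_1/F_2 = (L_1/L_2)/(d_1/d_2)² = 0.2231/(5.00)² = 0.008922.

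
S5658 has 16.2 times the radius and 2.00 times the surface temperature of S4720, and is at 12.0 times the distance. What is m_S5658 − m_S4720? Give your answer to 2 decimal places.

-3.66

L_S5658/L_S4720 = (16.2)²(2.00)⁴ = 4199.
F_S5658/F_S4720 = (L_S5658/L_S4720)/(d_S5658/d_S4720)² = 4199/144.0 = 29.16.
m_S5658 − m_S4720 = −2.5 log₁₀(29.16) = -3.66.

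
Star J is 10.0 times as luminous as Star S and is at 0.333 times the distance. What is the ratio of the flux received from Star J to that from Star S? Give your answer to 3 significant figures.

F = L/(4πd²), so F_J/F_S = (L_J/L_S) / (d_J/d_S)²
= 10.0 / (0.333)² = 10.0 / 0.1109 = 90.18.

90.2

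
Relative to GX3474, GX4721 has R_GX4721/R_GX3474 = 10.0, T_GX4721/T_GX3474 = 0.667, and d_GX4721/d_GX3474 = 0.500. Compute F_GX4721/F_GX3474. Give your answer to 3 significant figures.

79.2

L_GX4721/L_GX3474 = (R_GX4721/R_GX3474)²(T_GX4721/T_GX3474)⁴ = (10.0)² × (0.667)⁴ = 19.79.
F_GX4721/F_GX3474 = (L_GX4721/L_GX3474)/(d_GX4721/d_GX3474)² = 19.79 / (0.500)² = 79.17.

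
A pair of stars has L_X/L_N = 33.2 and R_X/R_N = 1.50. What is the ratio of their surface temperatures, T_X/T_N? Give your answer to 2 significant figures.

2.0

L ∝ R²T⁴ gives T ∝ (L/R²)^(1/4), so
T_X/T_N = (33.2 / 1.50²)^(1/4) = (14.76)^(1/4) = 1.960.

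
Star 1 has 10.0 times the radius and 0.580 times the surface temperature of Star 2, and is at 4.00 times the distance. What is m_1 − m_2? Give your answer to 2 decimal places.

0.38

L_1/L_2 = (10.0)²(0.580)⁴ = 11.32.
F_1/F_2 = (L_1/L_2)/(d_1/d_2)² = 11.32/16.00 = 0.7073.
m_1 − m_2 = −2.5 log₁₀(0.7073) = 0.38.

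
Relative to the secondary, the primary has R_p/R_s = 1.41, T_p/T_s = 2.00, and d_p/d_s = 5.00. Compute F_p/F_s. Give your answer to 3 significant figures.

L_p/L_s = (R_p/R_s)²(T_p/T_s)⁴ = (1.41)² × (2.00)⁴ = 31.81.
F_p/F_s = (L_p/L_s)/(d_p/d_s)² = 31.81 / (5.00)² = 1.272.

1.27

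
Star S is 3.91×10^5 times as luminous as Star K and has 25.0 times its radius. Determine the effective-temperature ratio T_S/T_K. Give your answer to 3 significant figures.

L ∝ R²T⁴ gives T ∝ (L/R²)^(1/4), so
T_S/T_K = (3.91×10^5 / 25.0²)^(1/4) = (625.6)^(1/4) = 5.001.

5.00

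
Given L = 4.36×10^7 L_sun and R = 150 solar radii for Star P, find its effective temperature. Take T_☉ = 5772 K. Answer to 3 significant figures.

T/T_☉ = (L/L_☉)^(1/4) / (R/R_☉)^(1/2)
T = 5772 × (4.36×10^7)^(1/4) / √(150) = 5772 × 81.26 / 12.25 = 3.830×10^4 K.

3.83×10^4 K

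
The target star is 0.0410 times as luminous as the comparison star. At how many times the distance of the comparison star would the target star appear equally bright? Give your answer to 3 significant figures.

0.202

Equal flux requires L_t/d_t² = L_c/d_c², so d_t/d_c = √(L_t/L_c)
= √(0.0410) = 0.2025.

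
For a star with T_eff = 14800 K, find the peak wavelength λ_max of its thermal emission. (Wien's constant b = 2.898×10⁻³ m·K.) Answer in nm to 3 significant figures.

λ_max = b/T = 2.898×10⁻³ / 14800 = 1.96×10^-7 m = 195.8 nm.

196 nm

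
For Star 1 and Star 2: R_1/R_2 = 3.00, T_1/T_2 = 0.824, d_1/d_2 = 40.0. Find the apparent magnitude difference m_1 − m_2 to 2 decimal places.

6.47

L_1/L_2 = (3.00)²(0.824)⁴ = 4.149.
F_1/F_2 = (L_1/L_2)/(d_1/d_2)² = 4.149/1600 = 0.002593.
m_1 − m_2 = −2.5 log₁₀(0.002593) = 6.47.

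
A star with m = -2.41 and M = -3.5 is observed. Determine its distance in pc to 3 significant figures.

m − M = 5 log₁₀(d/10 pc)
-2.41 − (-3.5) = 1.09 = 5 log₁₀(d/10)
d = 10 × 10^(1.09/5) = 10 × 10^0.218 = 16.52 pc.

16.5 pc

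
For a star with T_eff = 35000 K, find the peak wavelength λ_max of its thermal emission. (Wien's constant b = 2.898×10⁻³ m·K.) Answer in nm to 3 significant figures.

λ_max = b/T = 2.898×10⁻³ / 35000 = 8.28×10^-8 m = 82.80 nm.

82.8 nm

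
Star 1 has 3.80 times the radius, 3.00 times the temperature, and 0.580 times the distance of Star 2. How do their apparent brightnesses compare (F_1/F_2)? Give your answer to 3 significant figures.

L_1/L_2 = (R_1/R_2)²(T_1/T_2)⁴ = (3.80)² × (3.00)⁴ = 1170.
F_1/F_2 = (L_1/L_2)/(d_1/d_2)² = 1170 / (0.580)² = 3477.

3.48×10^3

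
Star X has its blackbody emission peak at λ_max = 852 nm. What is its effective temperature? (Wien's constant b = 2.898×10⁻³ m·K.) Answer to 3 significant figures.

T = b/λ_max = 2.898×10⁻³ / (852×10⁻⁹) = 3401 K.

3.40×10^3 K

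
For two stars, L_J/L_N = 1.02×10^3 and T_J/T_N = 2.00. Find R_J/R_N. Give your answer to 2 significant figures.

8.0

L ∝ R²T⁴ gives R ∝ √L / T², so
R_J/R_N = √(1.02×10^3) / (2.00)² = 31.94 / 4.000 = 7.984.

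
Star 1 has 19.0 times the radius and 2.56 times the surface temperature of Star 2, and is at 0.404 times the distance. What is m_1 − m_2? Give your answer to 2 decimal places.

-12.44

L_1/L_2 = (19.0)²(2.56)⁴ = 1.550×10^4.
F_1/F_2 = (L_1/L_2)/(d_1/d_2)² = 1.550×10^4/0.1632 = 9.500×10^4.
m_1 − m_2 = −2.5 log₁₀(9.500×10^4) = -12.44.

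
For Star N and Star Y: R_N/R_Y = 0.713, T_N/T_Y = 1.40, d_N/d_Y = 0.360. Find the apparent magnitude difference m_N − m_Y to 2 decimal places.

L_N/L_Y = (0.713)²(1.40)⁴ = 1.953.
F_N/F_Y = (L_N/L_Y)/(d_N/d_Y)² = 1.953/0.1296 = 15.07.
m_N − m_Y = −2.5 log₁₀(15.07) = -2.95.

-2.95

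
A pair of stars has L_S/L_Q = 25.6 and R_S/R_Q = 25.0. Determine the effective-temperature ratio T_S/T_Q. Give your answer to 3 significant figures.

L ∝ R²T⁴ gives T ∝ (L/R²)^(1/4), so
T_S/T_Q = (25.6 / 25.0²)^(1/4) = (0.04096)^(1/4) = 0.4499.

0.450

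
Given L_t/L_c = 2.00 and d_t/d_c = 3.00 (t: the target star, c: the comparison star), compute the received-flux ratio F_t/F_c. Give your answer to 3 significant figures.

F = L/(4πd²), so F_t/F_c = (L_t/L_c) / (d_t/d_c)²
= 2.00 / (3.00)² = 2.00 / 9.000 = 0.2222.

0.222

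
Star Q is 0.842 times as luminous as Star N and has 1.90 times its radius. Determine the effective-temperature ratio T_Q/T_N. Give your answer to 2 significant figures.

L ∝ R²T⁴ gives T ∝ (L/R²)^(1/4), so
T_Q/T_N = (0.842 / 1.90²)^(1/4) = (0.2332)^(1/4) = 0.6949.

0.69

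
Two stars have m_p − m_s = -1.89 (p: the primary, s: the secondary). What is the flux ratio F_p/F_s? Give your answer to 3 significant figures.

F_p/F_s = 10^(−(m_p − m_s)/2.5) = 10^(1.89/2.5) = 10^0.756 = 5.702.

5.70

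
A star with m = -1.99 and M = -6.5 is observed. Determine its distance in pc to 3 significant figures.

79.8 pc

m − M = 5 log₁₀(d/10 pc)
-1.99 − (-6.5) = 4.51 = 5 log₁₀(d/10)
d = 10 × 10^(4.51/5) = 10 × 10^0.902 = 79.80 pc.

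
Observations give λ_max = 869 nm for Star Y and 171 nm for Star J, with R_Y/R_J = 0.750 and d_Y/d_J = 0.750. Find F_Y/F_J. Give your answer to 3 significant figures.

Wien's law: T_Y/T_J = λ_J/λ_Y = 171/869 = 0.1968.
L_Y/L_J = (R_Y/R_J)²(T_Y/T_J)⁴ = (0.750)²(0.1968)⁴ = 8.434×10^-4.
F_Y/F_J = (L_Y/L_J)/(d_Y/d_J)² = 8.434×10^-4/(0.750)² = 0.001499.

0.00150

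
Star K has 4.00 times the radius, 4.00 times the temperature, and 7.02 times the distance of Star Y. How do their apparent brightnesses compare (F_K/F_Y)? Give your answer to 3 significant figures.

83.1

L_K/L_Y = (R_K/R_Y)²(T_K/T_Y)⁴ = (4.00)² × (4.00)⁴ = 4096.
F_K/F_Y = (L_K/L_Y)/(d_K/d_Y)² = 4096 / (7.02)² = 83.12.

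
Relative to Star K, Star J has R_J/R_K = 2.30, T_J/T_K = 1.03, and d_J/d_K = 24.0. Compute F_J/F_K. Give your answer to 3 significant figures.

L_J/L_K = (R_J/R_K)²(T_J/T_K)⁴ = (2.30)² × (1.03)⁴ = 5.954.
F_J/F_K = (L_J/L_K)/(d_J/d_K)² = 5.954 / (24.0)² = 0.01034.

0.0103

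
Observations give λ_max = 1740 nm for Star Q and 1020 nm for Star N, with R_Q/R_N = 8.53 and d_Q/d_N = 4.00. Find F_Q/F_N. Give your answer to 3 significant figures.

Wien's law: T_Q/T_N = λ_N/λ_Q = 1020/1740 = 0.5862.
L_Q/L_N = (R_Q/R_N)²(T_Q/T_N)⁴ = (8.53)²(0.5862)⁴ = 8.592.
F_Q/F_N = (L_Q/L_N)/(d_Q/d_N)² = 8.592/(4.00)² = 0.5370.

0.537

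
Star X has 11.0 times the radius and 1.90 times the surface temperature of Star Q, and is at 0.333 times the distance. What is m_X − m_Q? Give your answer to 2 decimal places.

-10.38

L_X/L_Q = (11.0)²(1.90)⁴ = 1577.
F_X/F_Q = (L_X/L_Q)/(d_X/d_Q)² = 1577/0.1109 = 1.422×10^4.
m_X − m_Q = −2.5 log₁₀(1.422×10^4) = -10.38.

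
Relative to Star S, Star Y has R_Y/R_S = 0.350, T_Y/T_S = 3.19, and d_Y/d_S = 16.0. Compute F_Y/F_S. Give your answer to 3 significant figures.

0.0496

L_Y/L_S = (R_Y/R_S)²(T_Y/T_S)⁴ = (0.350)² × (3.19)⁴ = 12.69.
F_Y/F_S = (L_Y/L_S)/(d_Y/d_S)² = 12.69 / (16.0)² = 0.04955.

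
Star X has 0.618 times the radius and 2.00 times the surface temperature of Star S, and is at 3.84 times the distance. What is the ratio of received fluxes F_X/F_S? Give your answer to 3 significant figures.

0.414

L_X/L_S = (R_X/R_S)²(T_X/T_S)⁴ = (0.618)² × (2.00)⁴ = 6.111.
F_X/F_S = (L_X/L_S)/(d_X/d_S)² = 6.111 / (3.84)² = 0.4144.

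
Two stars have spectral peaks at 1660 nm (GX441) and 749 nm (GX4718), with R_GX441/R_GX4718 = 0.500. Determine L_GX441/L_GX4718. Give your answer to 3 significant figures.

Wien's law gives T ∝ 1/λ_max, so T_GX441/T_GX4718 = λ_GX4718/λ_GX441 = 749/1660 = 0.4512.
Then L ∝ R²T⁴ gives L_GX441/L_GX4718 = (0.500)² × (0.4512)⁴ = 0.2500 × 0.04145 = 0.01036.

0.0104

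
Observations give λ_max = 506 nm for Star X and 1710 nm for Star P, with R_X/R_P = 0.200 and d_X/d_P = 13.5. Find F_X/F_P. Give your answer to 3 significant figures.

Wien's law: T_X/T_P = λ_P/λ_X = 1710/506 = 3.379.
L_X/L_P = (R_X/R_P)²(T_X/T_P)⁴ = (0.200)²(3.379)⁴ = 5.217.
F_X/F_P = (L_X/L_P)/(d_X/d_P)² = 5.217/(13.5)² = 0.02863.

0.0286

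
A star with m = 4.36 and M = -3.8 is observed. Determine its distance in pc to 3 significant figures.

m − M = 5 log₁₀(d/10 pc)
4.36 − (-3.8) = 8.16 = 5 log₁₀(d/10)
d = 10 × 10^(8.16/5) = 10 × 10^1.632 = 428.5 pc.

429 pc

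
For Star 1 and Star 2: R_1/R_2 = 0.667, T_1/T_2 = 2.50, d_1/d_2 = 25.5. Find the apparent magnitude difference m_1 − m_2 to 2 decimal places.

L_1/L_2 = (0.667)²(2.50)⁴ = 17.38.
F_1/F_2 = (L_1/L_2)/(d_1/d_2)² = 17.38/650.2 = 0.02673.
m_1 − m_2 = −2.5 log₁₀(0.02673) = 3.93.

3.93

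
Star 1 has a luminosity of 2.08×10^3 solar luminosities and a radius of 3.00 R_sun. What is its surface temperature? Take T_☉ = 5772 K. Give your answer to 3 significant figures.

2.25×10^4 K

T/T_☉ = (L/L_☉)^(1/4) / (R/R_☉)^(1/2)
T = 5772 × (2.08×10^3)^(1/4) / √(3.00) = 5772 × 6.753 / 1.732 = 2.251×10^4 K.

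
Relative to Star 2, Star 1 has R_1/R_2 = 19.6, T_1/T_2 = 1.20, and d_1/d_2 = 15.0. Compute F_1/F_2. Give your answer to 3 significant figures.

3.54

L_1/L_2 = (R_1/R_2)²(T_1/T_2)⁴ = (19.6)² × (1.20)⁴ = 796.6.
F_1/F_2 = (L_1/L_2)/(d_1/d_2)² = 796.6 / (15.0)² = 3.540.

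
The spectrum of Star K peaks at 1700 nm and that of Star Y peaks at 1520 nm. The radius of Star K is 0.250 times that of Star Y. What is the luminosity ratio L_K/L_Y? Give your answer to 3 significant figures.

0.0399

Wien's law gives T ∝ 1/λ_max, so T_K/T_Y = λ_Y/λ_K = 1520/1700 = 0.8941.
Then L ∝ R²T⁴ gives L_K/L_Y = (0.250)² × (0.8941)⁴ = 0.06250 × 0.6391 = 0.03994.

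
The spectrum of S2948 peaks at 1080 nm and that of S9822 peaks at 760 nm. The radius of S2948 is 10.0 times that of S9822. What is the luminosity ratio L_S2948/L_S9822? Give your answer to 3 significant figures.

Wien's law gives T ∝ 1/λ_max, so T_S2948/T_S9822 = λ_S9822/λ_S2948 = 760/1080 = 0.7037.
Then L ∝ R²T⁴ gives L_S2948/L_S9822 = (10.0)² × (0.7037)⁴ = 100.0 × 0.2452 = 24.52.

24.5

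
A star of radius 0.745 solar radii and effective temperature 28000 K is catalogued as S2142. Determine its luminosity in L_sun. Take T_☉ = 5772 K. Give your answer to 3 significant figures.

L/L_☉ = (R/R_☉)² (T/T_☉)⁴ = (0.745)² × (28000/5772)⁴
       = 0.5550 × (4.851)⁴ = 0.5550 × 553.8 = 307.4.

307 L_sun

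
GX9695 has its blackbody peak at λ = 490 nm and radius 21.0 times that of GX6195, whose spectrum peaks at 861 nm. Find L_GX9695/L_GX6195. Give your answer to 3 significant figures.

4.20×10^3

Wien's law gives T ∝ 1/λ_max, so T_GX9695/T_GX6195 = λ_GX6195/λ_GX9695 = 861/490 = 1.757.
Then L ∝ R²T⁴ gives L_GX9695/L_GX6195 = (21.0)² × (1.757)⁴ = 441.0 × 9.533 = 4204.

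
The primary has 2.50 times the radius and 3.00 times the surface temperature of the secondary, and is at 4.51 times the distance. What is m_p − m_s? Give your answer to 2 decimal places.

L_p/L_s = (2.50)²(3.00)⁴ = 506.2.
F_p/F_s = (L_p/L_s)/(d_p/d_s)² = 506.2/20.34 = 24.89.
m_p − m_s = −2.5 log₁₀(24.89) = -3.49.

-3.49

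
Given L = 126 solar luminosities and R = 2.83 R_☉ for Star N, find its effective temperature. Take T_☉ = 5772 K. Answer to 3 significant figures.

T/T_☉ = (L/L_☉)^(1/4) / (R/R_☉)^(1/2)
T = 5772 × (126)^(1/4) / √(2.83) = 5772 × 3.350 / 1.682 = 1.150×10^4 K.

1.15×10^4 K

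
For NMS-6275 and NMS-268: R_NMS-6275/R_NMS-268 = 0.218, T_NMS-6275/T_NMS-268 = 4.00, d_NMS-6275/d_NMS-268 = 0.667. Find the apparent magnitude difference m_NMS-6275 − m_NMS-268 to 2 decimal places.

L_NMS-6275/L_NMS-268 = (0.218)²(4.00)⁴ = 12.17.
F_NMS-6275/F_NMS-268 = (L_NMS-6275/L_NMS-268)/(d_NMS-6275/d_NMS-268)² = 12.17/0.4449 = 27.35.
m_NMS-6275 − m_NMS-268 = −2.5 log₁₀(27.35) = -3.59.

-3.59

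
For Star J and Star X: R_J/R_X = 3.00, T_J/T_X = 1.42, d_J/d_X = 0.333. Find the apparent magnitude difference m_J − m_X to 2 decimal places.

L_J/L_X = (3.00)²(1.42)⁴ = 36.59.
F_J/F_X = (L_J/L_X)/(d_J/d_X)² = 36.59/0.1109 = 330.0.
m_J − m_X = −2.5 log₁₀(330.0) = -6.30.

-6.30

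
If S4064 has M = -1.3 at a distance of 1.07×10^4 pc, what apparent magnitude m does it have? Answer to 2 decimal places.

m = M + 5 log₁₀(d/10 pc) = -1.3 + 5 log₁₀(1.07×10^4/10)
  = -1.3 + 5 × 3.029 = -1.3 + 15.15 = 13.85.

13.85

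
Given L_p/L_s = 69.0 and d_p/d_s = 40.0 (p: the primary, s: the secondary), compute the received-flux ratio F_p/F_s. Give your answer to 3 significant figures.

F = L/(4πd²), so F_p/F_s = (L_p/L_s) / (d_p/d_s)²
= 69.0 / (40.0)² = 69.0 / 1600 = 0.04312.

0.0431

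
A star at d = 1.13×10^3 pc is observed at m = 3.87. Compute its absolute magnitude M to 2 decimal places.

M = m − 5 log₁₀(d/10 pc) = 3.87 − 5 log₁₀(1.13×10^3/10)
  = 3.87 − 5 × 2.053 = 3.87 − 10.27 = -6.40.

-6.40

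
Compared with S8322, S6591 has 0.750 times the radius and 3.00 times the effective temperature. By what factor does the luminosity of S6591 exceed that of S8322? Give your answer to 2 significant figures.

From the Stefan–Boltzmann law, L ∝ R²T⁴, so
L_S6591/L_S8322 = (R_S6591/R_S8322)² (T_S6591/T_S8322)⁴ = (0.750)² × (3.00)⁴ = 0.5625 × 81.00 = 45.56.

46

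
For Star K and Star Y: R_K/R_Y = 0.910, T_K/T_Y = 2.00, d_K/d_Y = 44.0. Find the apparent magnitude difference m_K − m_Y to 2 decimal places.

5.41

L_K/L_Y = (0.910)²(2.00)⁴ = 13.25.
F_K/F_Y = (L_K/L_Y)/(d_K/d_Y)² = 13.25/1936 = 0.006844.
m_K − m_Y = −2.5 log₁₀(0.006844) = 5.41.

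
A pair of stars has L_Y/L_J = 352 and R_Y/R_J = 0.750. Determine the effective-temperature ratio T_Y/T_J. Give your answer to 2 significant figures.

L ∝ R²T⁴ gives T ∝ (L/R²)^(1/4), so
T_Y/T_J = (352 / 0.750²)^(1/4) = (625.8)^(1/4) = 5.002.

5.0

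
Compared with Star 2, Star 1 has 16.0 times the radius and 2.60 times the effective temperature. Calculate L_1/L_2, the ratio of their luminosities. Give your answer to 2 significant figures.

From the Stefan–Boltzmann law, L ∝ R²T⁴, so
L_1/L_2 = (R_1/R_2)² (T_1/T_2)⁴ = (16.0)² × (2.60)⁴ = 256.0 × 45.70 = 1.170×10^4.

1.2×10^4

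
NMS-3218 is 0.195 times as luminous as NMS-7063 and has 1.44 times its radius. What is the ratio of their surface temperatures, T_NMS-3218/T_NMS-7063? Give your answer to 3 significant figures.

L ∝ R²T⁴ gives T ∝ (L/R²)^(1/4), so
T_NMS-3218/T_NMS-7063 = (0.195 / 1.44²)^(1/4) = (0.09404)^(1/4) = 0.5538.

0.554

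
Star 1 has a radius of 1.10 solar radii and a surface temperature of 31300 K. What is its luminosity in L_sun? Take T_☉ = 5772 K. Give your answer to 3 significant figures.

1.05×10^3 L_sun

L/L_☉ = (R/R_☉)² (T/T_☉)⁴ = (1.10)² × (31300/5772)⁴
       = 1.210 × (5.423)⁴ = 1.210 × 864.7 = 1046.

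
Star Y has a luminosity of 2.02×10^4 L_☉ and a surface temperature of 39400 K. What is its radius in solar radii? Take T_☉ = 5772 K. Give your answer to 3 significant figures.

R/R_☉ = √(L/L_☉) / (T/T_☉)² = √(2.02×10^4) / (6.826)²
       = 142.1 / 46.60 = 3.050.

3.05 solar radii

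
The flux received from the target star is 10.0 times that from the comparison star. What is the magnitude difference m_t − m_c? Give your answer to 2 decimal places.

-2.50

m_t − m_c = −2.5 log₁₀(F_t/F_c) = −2.5 log₁₀(10.0) = −2.5 × (1.000) = -2.500.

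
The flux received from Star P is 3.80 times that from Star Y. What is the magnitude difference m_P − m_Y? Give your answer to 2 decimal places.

-1.45

m_P − m_Y = −2.5 log₁₀(F_P/F_Y) = −2.5 log₁₀(3.80) = −2.5 × (0.580) = -1.449.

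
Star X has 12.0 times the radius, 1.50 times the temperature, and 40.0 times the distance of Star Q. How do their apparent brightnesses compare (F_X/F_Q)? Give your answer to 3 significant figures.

0.456

L_X/L_Q = (R_X/R_Q)²(T_X/T_Q)⁴ = (12.0)² × (1.50)⁴ = 729.0.
F_X/F_Q = (L_X/L_Q)/(d_X/d_Q)² = 729.0 / (40.0)² = 0.4556.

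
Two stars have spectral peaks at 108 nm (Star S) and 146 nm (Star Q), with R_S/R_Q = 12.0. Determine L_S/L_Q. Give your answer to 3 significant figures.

481

Wien's law gives T ∝ 1/λ_max, so T_S/T_Q = λ_Q/λ_S = 146/108 = 1.352.
Then L ∝ R²T⁴ gives L_S/L_Q = (12.0)² × (1.352)⁴ = 144.0 × 3.340 = 480.9.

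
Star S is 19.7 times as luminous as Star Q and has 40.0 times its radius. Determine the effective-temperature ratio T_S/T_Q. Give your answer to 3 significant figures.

L ∝ R²T⁴ gives T ∝ (L/R²)^(1/4), so
T_S/T_Q = (19.7 / 40.0²)^(1/4) = (0.01231)^(1/4) = 0.3331.

0.333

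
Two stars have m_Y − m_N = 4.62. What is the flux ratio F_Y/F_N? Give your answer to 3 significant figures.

F_Y/F_N = 10^(−(m_Y − m_N)/2.5) = 10^(-4.62/2.5) = 10^-1.848 = 0.01419.

0.0142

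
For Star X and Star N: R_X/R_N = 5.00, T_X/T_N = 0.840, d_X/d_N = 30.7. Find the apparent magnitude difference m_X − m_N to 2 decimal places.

L_X/L_N = (5.00)²(0.840)⁴ = 12.45.
F_X/F_N = (L_X/L_N)/(d_X/d_N)² = 12.45/942.5 = 0.01321.
m_X − m_N = −2.5 log₁₀(0.01321) = 4.70.

4.70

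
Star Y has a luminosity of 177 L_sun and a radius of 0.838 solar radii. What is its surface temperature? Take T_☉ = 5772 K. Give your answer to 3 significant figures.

2.30×10^4 K

T/T_☉ = (L/L_☉)^(1/4) / (R/R_☉)^(1/2)
T = 5772 × (177)^(1/4) / √(0.838) = 5772 × 3.647 / 0.9154 = 2.300×10^4 K.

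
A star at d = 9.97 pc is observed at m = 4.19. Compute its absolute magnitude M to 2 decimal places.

4.20

M = m − 5 log₁₀(d/10 pc) = 4.19 − 5 log₁₀(9.97/10)
  = 4.19 − 5 × -0.001 = 4.19 − -0.01 = 4.20.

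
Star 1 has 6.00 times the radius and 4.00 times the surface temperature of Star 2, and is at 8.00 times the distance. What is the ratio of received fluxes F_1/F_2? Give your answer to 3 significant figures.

L_1/L_2 = (R_1/R_2)²(T_1/T_2)⁴ = (6.00)² × (4.00)⁴ = 9216.
F_1/F_2 = (L_1/L_2)/(d_1/d_2)² = 9216 / (8.00)² = 144.0.

144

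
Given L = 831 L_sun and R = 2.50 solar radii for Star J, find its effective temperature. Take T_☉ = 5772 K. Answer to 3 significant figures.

1.96×10^4 K

T/T_☉ = (L/L_☉)^(1/4) / (R/R_☉)^(1/2)
T = 5772 × (831)^(1/4) / √(2.50) = 5772 × 5.369 / 1.581 = 1.960×10^4 K.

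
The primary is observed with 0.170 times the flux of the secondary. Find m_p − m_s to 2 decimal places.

1.92

m_p − m_s = −2.5 log₁₀(F_p/F_s) = −2.5 log₁₀(0.170) = −2.5 × (-0.770) = 1.924.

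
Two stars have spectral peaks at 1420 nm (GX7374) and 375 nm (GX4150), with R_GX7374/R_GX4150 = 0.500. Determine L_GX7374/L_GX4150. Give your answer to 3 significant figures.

Wien's law gives T ∝ 1/λ_max, so T_GX7374/T_GX4150 = λ_GX4150/λ_GX7374 = 375/1420 = 0.2641.
Then L ∝ R²T⁴ gives L_GX7374/L_GX4150 = (0.500)² × (0.2641)⁴ = 0.2500 × 0.004864 = 0.001216.

0.00122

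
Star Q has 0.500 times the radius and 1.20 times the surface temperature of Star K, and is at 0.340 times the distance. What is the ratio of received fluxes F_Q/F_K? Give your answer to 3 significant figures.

L_Q/L_K = (R_Q/R_K)²(T_Q/T_K)⁴ = (0.500)² × (1.20)⁴ = 0.5184.
F_Q/F_K = (L_Q/L_K)/(d_Q/d_K)² = 0.5184 / (0.340)² = 4.484.

4.48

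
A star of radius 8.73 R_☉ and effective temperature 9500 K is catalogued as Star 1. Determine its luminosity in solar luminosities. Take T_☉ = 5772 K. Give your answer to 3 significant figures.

L/L_☉ = (R/R_☉)² (T/T_☉)⁴ = (8.73)² × (9500/5772)⁴
       = 76.21 × (1.646)⁴ = 76.21 × 7.338 = 559.3.

559 solar luminosities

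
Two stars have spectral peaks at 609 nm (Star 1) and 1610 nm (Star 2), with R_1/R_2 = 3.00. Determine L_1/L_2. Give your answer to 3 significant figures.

Wien's law gives T ∝ 1/λ_max, so T_1/T_2 = λ_2/λ_1 = 1610/609 = 2.644.
Then L ∝ R²T⁴ gives L_1/L_2 = (3.00)² × (2.644)⁴ = 9.000 × 48.85 = 439.6.

440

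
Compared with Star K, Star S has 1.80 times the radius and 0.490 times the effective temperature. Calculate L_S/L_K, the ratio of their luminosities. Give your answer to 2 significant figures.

0.19

From the Stefan–Boltzmann law, L ∝ R²T⁴, so
L_S/L_K = (R_S/R_K)² (T_S/T_K)⁴ = (1.80)² × (0.490)⁴ = 3.240 × 0.05765 = 0.1868.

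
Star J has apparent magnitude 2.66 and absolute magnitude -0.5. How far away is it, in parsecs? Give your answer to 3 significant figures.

m − M = 5 log₁₀(d/10 pc)
2.66 − (-0.5) = 3.16 = 5 log₁₀(d/10)
d = 10 × 10^(3.16/5) = 10 × 10^0.632 = 42.85 pc.

42.9 pc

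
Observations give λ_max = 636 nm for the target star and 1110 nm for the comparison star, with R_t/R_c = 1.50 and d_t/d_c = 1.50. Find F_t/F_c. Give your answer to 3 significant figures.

Wien's law: T_t/T_c = λ_c/λ_t = 1110/636 = 1.745.
L_t/L_c = (R_t/R_c)²(T_t/T_c)⁴ = (1.50)²(1.745)⁴ = 20.88.
F_t/F_c = (L_t/L_c)/(d_t/d_c)² = 20.88/(1.50)² = 9.278.

9.28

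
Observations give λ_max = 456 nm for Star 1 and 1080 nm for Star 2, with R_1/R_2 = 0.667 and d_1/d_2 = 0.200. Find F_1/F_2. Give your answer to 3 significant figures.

Wien's law: T_1/T_2 = λ_2/λ_1 = 1080/456 = 2.368.
L_1/L_2 = (R_1/R_2)²(T_1/T_2)⁴ = (0.667)²(2.368)⁴ = 14.00.
F_1/F_2 = (L_1/L_2)/(d_1/d_2)² = 14.00/(0.200)² = 350.0.

350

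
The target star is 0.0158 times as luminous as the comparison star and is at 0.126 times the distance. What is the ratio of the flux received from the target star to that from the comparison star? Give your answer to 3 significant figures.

0.995

F = L/(4πd²), so F_t/F_c = (L_t/L_c) / (d_t/d_c)²
= 0.0158 / (0.126)² = 0.0158 / 0.01588 = 0.9952.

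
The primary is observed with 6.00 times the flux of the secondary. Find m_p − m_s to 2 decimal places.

m_p − m_s = −2.5 log₁₀(F_p/F_s) = −2.5 log₁₀(6.00) = −2.5 × (0.778) = -1.945.

-1.95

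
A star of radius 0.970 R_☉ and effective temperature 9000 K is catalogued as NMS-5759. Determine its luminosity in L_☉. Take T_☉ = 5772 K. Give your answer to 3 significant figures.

5.56 L_☉

L/L_☉ = (R/R_☉)² (T/T_☉)⁴ = (0.970)² × (9000/5772)⁴
       = 0.9409 × (1.559)⁴ = 0.9409 × 5.911 = 5.562.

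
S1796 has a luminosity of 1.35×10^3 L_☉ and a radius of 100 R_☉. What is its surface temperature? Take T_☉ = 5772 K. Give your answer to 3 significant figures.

T/T_☉ = (L/L_☉)^(1/4) / (R/R_☉)^(1/2)
T = 5772 × (1.35×10^3)^(1/4) / √(100) = 5772 × 6.062 / 10.00 = 3499 K.

3.50×10^3 K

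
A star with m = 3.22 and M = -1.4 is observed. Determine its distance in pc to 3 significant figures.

m − M = 5 log₁₀(d/10 pc)
3.22 − (-1.4) = 4.62 = 5 log₁₀(d/10)
d = 10 × 10^(4.62/5) = 10 × 10^0.924 = 83.95 pc.

83.9 pc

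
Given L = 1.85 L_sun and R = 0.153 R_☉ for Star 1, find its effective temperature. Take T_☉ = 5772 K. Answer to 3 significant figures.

T/T_☉ = (L/L_☉)^(1/4) / (R/R_☉)^(1/2)
T = 5772 × (1.85)^(1/4) / √(0.153) = 5772 × 1.166 / 0.3912 = 1.721×10^4 K.

1.72×10^4 K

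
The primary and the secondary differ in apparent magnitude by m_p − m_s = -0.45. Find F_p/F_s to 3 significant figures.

F_p/F_s = 10^(−(m_p − m_s)/2.5) = 10^(0.45/2.5) = 10^0.180 = 1.514.

1.51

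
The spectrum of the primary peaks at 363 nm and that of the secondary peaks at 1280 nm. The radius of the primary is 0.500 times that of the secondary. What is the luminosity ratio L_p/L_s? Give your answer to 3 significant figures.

38.7

Wien's law gives T ∝ 1/λ_max, so T_p/T_s = λ_s/λ_p = 1280/363 = 3.526.
Then L ∝ R²T⁴ gives L_p/L_s = (0.500)² × (3.526)⁴ = 0.2500 × 154.6 = 38.65.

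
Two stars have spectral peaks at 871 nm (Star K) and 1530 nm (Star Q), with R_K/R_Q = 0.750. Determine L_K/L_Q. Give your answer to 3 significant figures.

Wien's law gives T ∝ 1/λ_max, so T_K/T_Q = λ_Q/λ_K = 1530/871 = 1.757.
Then L ∝ R²T⁴ gives L_K/L_Q = (0.750)² × (1.757)⁴ = 0.5625 × 9.521 = 5.356.

5.36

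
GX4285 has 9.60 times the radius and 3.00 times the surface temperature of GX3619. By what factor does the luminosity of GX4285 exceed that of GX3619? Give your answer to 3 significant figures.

From the Stefan–Boltzmann law, L ∝ R²T⁴, so
L_GX4285/L_GX3619 = (R_GX4285/R_GX3619)² (T_GX4285/T_GX3619)⁴ = (9.60)² × (3.00)⁴ = 92.16 × 81.00 = 7465.

7.46×10^3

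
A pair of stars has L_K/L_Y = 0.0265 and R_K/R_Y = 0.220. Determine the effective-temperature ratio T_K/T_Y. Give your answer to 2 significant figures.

0.86

L ∝ R²T⁴ gives T ∝ (L/R²)^(1/4), so
T_K/T_Y = (0.0265 / 0.220²)^(1/4) = (0.5475)^(1/4) = 0.8602.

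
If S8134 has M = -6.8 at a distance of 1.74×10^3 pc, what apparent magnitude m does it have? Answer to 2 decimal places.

4.40

m = M + 5 log₁₀(d/10 pc) = -6.8 + 5 log₁₀(1.74×10^3/10)
  = -6.8 + 5 × 2.241 = -6.8 + 11.20 = 4.40.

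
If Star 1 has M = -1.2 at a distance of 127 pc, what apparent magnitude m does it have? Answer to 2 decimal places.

4.32

m = M + 5 log₁₀(d/10 pc) = -1.2 + 5 log₁₀(127/10)
  = -1.2 + 5 × 1.104 = -1.2 + 5.52 = 4.32.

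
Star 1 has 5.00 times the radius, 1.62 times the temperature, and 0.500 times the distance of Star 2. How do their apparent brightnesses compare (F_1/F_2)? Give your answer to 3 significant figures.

689

L_1/L_2 = (R_1/R_2)²(T_1/T_2)⁴ = (5.00)² × (1.62)⁴ = 172.2.
F_1/F_2 = (L_1/L_2)/(d_1/d_2)² = 172.2 / (0.500)² = 688.7.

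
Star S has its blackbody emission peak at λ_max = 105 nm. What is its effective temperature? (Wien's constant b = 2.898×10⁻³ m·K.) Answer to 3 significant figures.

2.76×10^4 K

T = b/λ_max = 2.898×10⁻³ / (105×10⁻⁹) = 2.760×10^4 K.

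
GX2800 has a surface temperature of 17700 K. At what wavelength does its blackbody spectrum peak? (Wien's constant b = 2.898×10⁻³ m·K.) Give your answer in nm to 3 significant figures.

λ_max = b/T = 2.898×10⁻³ / 17700 = 1.64×10^-7 m = 163.7 nm.

164 nm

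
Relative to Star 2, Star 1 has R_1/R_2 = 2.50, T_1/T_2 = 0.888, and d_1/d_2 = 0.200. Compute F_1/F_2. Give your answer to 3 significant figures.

97.2

L_1/L_2 = (R_1/R_2)²(T_1/T_2)⁴ = (2.50)² × (0.888)⁴ = 3.886.
F_1/F_2 = (L_1/L_2)/(d_1/d_2)² = 3.886 / (0.200)² = 97.16.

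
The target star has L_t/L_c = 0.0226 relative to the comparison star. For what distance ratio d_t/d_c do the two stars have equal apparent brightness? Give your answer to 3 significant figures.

0.150

Equal flux requires L_t/d_t² = L_c/d_c², so d_t/d_c = √(L_t/L_c)
= √(0.0226) = 0.1503.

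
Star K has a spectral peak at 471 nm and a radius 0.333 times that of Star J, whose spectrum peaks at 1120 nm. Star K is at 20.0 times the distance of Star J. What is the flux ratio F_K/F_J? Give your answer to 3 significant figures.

Wien's law: T_K/T_J = λ_J/λ_K = 1120/471 = 2.378.
L_K/L_J = (R_K/R_J)²(T_K/T_J)⁴ = (0.333)²(2.378)⁴ = 3.545.
F_K/F_J = (L_K/L_J)/(d_K/d_J)² = 3.545/(20.0)² = 0.008864.

0.00886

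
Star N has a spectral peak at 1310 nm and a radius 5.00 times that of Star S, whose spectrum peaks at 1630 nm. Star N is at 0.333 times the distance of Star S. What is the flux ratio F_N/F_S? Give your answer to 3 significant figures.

Wien's law: T_N/T_S = λ_S/λ_N = 1630/1310 = 1.244.
L_N/L_S = (R_N/R_S)²(T_N/T_S)⁴ = (5.00)²(1.244)⁴ = 59.92.
F_N/F_S = (L_N/L_S)/(d_N/d_S)² = 59.92/(0.333)² = 540.4.

540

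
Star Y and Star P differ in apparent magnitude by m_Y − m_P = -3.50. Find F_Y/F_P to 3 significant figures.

25.1

F_Y/F_P = 10^(−(m_Y − m_P)/2.5) = 10^(3.50/2.5) = 10^1.400 = 25.12.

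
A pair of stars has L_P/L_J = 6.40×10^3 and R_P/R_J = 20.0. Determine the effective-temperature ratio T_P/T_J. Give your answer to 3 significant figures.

2.00

L ∝ R²T⁴ gives T ∝ (L/R²)^(1/4), so
T_P/T_J = (6.40×10^3 / 20.0²)^(1/4) = (16.00)^(1/4) = 2.000.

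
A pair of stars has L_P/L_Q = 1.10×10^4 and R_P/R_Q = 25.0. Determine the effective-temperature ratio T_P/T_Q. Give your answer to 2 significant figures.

2.0

L ∝ R²T⁴ gives T ∝ (L/R²)^(1/4), so
T_P/T_Q = (1.10×10^4 / 25.0²)^(1/4) = (17.60)^(1/4) = 2.048.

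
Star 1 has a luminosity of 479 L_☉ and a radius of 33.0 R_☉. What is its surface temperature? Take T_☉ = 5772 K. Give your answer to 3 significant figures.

T/T_☉ = (L/L_☉)^(1/4) / (R/R_☉)^(1/2)
T = 5772 × (479)^(1/4) / √(33.0) = 5772 × 4.678 / 5.745 = 4701 K.

4.70×10^3 K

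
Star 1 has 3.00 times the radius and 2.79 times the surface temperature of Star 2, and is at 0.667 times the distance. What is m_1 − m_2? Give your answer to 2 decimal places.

-7.72

L_1/L_2 = (3.00)²(2.79)⁴ = 545.3.
F_1/F_2 = (L_1/L_2)/(d_1/d_2)² = 545.3/0.4449 = 1226.
m_1 − m_2 = −2.5 log₁₀(1226) = -7.72.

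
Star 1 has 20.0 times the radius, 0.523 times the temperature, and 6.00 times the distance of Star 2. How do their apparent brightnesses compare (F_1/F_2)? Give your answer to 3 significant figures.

0.831

L_1/L_2 = (R_1/R_2)²(T_1/T_2)⁴ = (20.0)² × (0.523)⁴ = 29.93.
F_1/F_2 = (L_1/L_2)/(d_1/d_2)² = 29.93 / (6.00)² = 0.8313.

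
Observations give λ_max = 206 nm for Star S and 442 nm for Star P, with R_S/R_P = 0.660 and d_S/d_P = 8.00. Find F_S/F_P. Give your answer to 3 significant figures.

Wien's law: T_S/T_P = λ_P/λ_S = 442/206 = 2.146.
L_S/L_P = (R_S/R_P)²(T_S/T_P)⁴ = (0.660)²(2.146)⁴ = 9.232.
F_S/F_P = (L_S/L_P)/(d_S/d_P)² = 9.232/(8.00)² = 0.1443.

0.144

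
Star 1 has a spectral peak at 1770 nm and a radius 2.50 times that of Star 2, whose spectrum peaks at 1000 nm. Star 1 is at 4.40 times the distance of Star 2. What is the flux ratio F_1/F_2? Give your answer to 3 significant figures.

0.0329

Wien's law: T_1/T_2 = λ_2/λ_1 = 1000/1770 = 0.5650.
L_1/L_2 = (R_1/R_2)²(T_1/T_2)⁴ = (2.50)²(0.5650)⁴ = 0.6368.
F_1/F_2 = (L_1/L_2)/(d_1/d_2)² = 0.6368/(4.40)² = 0.03289.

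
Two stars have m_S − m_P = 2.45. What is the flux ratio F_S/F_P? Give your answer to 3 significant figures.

F_S/F_P = 10^(−(m_S − m_P)/2.5) = 10^(-2.45/2.5) = 10^-0.980 = 0.1047.

0.105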